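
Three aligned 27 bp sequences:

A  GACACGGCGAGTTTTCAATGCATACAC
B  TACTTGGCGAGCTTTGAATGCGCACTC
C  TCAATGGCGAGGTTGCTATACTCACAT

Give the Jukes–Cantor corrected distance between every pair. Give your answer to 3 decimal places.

A–B: 8/27 sites differ → p ≈ 0.296296, d = −0.75 ln(1 − 0.395061) = 0.376971 ≈ 0.377.
A–C: 11/27 sites differ → p ≈ 0.407407, d = −0.75 ln(1 − 0.543209) = 0.587647 ≈ 0.588.
B–C: 11/27 sites differ → p ≈ 0.407407, d = −0.75 ln(1 − 0.543209) = 0.587647 ≈ 0.588.

d(A,B) = 0.377, d(A,C) = 0.588, d(B,C) = 0.588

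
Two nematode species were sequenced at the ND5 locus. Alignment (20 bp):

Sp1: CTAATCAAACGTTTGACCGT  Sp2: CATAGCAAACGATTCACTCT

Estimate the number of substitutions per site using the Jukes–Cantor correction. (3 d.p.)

0.471

The sequences differ at 7 of 20 sites (2, 3, 5, 12, 15, 18, 19), so p = 7/20 = 0.35.
d = −(3/4) ln(1 − 4p/3) = −0.75 ln(1 − 0.466667) = −0.75 ln(0.533333)
  = −0.75 × (-0.628609) = 0.471457 substitutions/site.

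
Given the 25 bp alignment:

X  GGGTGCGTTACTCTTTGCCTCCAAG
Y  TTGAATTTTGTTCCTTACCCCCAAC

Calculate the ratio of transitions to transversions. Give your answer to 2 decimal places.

Transitions are A↔G and C↔T; transversions are all other mismatches.
Transitions: 7. Transversions: 5.
R = 7/5 = 1.40.

1.40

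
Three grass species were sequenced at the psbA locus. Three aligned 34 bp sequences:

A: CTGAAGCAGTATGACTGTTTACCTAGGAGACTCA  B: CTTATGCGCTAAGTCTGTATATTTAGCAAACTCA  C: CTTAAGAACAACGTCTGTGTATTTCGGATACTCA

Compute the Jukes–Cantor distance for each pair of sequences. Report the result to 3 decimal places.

A–B: 11/34 sites differ → p ≈ 0.323529, d = −0.75 ln(1 − 0.431372) = 0.423397 ≈ 0.423.
A–C: 11/34 sites differ → p ≈ 0.323529, d = −0.75 ln(1 − 0.431372) = 0.423397 ≈ 0.423.
B–C: 9/34 sites differ → p ≈ 0.264706, d = −0.75 ln(1 − 0.352941) = 0.326488 ≈ 0.326.

d(A,B) = 0.423, d(A,C) = 0.423, d(B,C) = 0.326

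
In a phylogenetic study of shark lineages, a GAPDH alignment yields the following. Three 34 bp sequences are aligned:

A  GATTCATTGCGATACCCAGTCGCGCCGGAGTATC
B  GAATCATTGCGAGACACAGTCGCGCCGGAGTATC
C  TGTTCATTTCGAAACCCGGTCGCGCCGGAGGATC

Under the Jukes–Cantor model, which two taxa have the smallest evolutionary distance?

A and B

A–B: 3/34 differ, p = 0.088, d = 0.094.
A–C: 6/34 differ, p = 0.176, d = 0.201.
B–C: 8/34 differ, p = 0.235, d = 0.282.
The smallest distance is between A and B.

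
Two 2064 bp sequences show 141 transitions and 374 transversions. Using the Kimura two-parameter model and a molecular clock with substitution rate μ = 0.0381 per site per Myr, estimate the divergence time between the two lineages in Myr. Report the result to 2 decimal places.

P = 141/2064 ≈ 0.068314 and Q = 374/2064 ≈ 0.181202.
Under the Kimura two-parameter model, d = −½ ln(1 − 2P − Q) − ¼ ln(1 − 2Q).
1 − 2P − Q = 0.68217, giving −½ ln(0.68217) = 0.191238.
1 − 2Q = 0.637596, giving −¼ ln(0.637596) = 0.112513.
d = 0.191238 + 0.112513 = 0.303751.
Under a molecular clock d = 2μt, so t = d/(2μ) = 0.303751 / (2 × 0.0381) = 3.99 Myr.

3.99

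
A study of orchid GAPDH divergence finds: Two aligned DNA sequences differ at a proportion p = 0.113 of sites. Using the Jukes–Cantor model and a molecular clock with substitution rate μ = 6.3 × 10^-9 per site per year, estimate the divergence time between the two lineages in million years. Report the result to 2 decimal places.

d = −(3/4) ln(1 − 4p/3) = −0.75 ln(1 − 0.150667) = −0.75 ln(0.849333)
  = −0.75 × (-0.163304) = 0.122478 substitutions/site.
Under a molecular clock d = 2μt, so t = d/(2μ) = 0.122478 / (2 × 6.3 × 10^-9) = 9.72 million years.

9.72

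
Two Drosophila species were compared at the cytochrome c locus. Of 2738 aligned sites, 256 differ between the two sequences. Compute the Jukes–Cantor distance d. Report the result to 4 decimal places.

p = 256/2738 ≈ 0.093499.
d = −(3/4) ln(1 − 4p/3) = −0.75 ln(1 − 0.124665) = −0.75 ln(0.875335)
  = −0.75 × (-0.133149) = 0.099862 substitutions/site.

0.0999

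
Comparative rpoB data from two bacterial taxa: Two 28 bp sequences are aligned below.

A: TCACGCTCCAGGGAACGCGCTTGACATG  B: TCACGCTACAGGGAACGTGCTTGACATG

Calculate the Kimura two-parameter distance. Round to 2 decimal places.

0.08

Of 28 sites, 1 differences are transitions and 1 are transversions, so P = 1/28 ≈ 0.035714 and Q = 1/28 ≈ 0.035714.
Under the Kimura two-parameter model, d = −½ ln(1 − 2P − Q) − ¼ ln(1 − 2Q).
1 − 2P − Q = 0.892858, giving −½ ln(0.892858) = 0.056664.
1 − 2Q = 0.928572, giving −¼ ln(0.928572) = 0.018527.
d = 0.056664 + 0.018527 = 0.075191.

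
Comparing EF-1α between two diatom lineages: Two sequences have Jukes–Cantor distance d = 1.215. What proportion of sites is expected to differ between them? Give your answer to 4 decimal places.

0.6016

p = (3/4)(1 − e^(−4d/3)) = 0.75 × (1 − e^(-1.62)) = 0.75 × (1 − 0.197899) = 0.601576.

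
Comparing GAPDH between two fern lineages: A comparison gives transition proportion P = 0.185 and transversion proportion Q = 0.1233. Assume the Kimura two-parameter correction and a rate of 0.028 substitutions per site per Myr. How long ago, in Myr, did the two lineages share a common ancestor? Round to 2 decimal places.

7.33

Under the Kimura two-parameter model, d = −½ ln(1 − 2P − Q) − ¼ ln(1 − 2Q).
1 − 2P − Q = 0.5067, giving −½ ln(0.5067) = 0.339918.
1 − 2Q = 0.7534, giving −¼ ln(0.7534) = 0.070790.
d = 0.339918 + 0.070790 = 0.410708.
Under a molecular clock d = 2μt, so t = d/(2μ) = 0.410708 / (2 × 0.028) = 7.33 Myr.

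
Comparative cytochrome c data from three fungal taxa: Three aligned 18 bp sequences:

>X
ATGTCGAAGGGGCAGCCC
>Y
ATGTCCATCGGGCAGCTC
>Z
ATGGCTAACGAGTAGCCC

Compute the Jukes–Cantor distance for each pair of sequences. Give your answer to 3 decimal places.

d(X,Y) = 0.264, d(X,Z) = 0.347, d(Y,Z) = 0.441

X–Y: 4/18 sites differ → p ≈ 0.222222, d = −0.75 ln(1 − 0.296296) = 0.263548 ≈ 0.264.
X–Z: 5/18 sites differ → p ≈ 0.277778, d = −0.75 ln(1 − 0.370371) = 0.346968 ≈ 0.347.
Y–Z: 6/18 sites differ → p ≈ 0.333333, d = −0.75 ln(1 − 0.444444) = 0.440839 ≈ 0.441.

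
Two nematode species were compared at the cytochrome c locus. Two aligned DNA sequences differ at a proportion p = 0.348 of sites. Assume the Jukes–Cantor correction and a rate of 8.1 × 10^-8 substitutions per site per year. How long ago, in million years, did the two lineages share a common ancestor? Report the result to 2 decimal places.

d = −(3/4) ln(1 − 4p/3) = −0.75 ln(1 − 0.464) = −0.75 ln(0.536)
  = −0.75 × (-0.623621) = 0.467716 substitutions/site.
Under a molecular clock d = 2μt, so t = d/(2μ) = 0.467716 / (2 × 8.1 × 10^-8) = 2.89 million years.

2.89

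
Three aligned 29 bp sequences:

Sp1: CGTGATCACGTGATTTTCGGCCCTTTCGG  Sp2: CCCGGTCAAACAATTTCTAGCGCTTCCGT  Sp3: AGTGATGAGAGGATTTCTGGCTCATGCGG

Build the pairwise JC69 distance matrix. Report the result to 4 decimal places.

d(Sp1,Sp2) = 0.6829, d(Sp1,Sp3) = 0.4618, d(Sp2,Sp3) = 0.6829

Sp1–Sp2: 13/29 sites differ → p ≈ 0.448276, d = −0.75 ln(1 − 0.597701) = 0.682920 ≈ 0.6829.
Sp1–Sp3: 10/29 sites differ → p ≈ 0.344828, d = −0.75 ln(1 − 0.459771) = 0.461822 ≈ 0.4618.
Sp2–Sp3: 13/29 sites differ → p ≈ 0.448276, d = −0.75 ln(1 − 0.597701) = 0.682920 ≈ 0.6829.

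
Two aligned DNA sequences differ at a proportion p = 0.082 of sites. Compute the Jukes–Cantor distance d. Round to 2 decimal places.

d = −(3/4) ln(1 − 4p/3) = −0.75 ln(1 − 0.109333) = −0.75 ln(0.890667)
  = −0.75 × (-0.115785) = 0.086839 substitutions/site.

0.09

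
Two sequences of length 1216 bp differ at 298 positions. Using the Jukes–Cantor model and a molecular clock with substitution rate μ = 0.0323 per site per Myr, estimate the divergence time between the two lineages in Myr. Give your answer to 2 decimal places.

p = 298/1216 ≈ 0.245066.
d = −(3/4) ln(1 − 4p/3) = −0.75 ln(1 − 0.326755) = −0.75 ln(0.673245)
  = −0.75 × (-0.395646) = 0.296735 substitutions/site.
Under a molecular clock d = 2μt, so t = d/(2μ) = 0.296735 / (2 × 0.0323) = 4.59 Myr.

4.59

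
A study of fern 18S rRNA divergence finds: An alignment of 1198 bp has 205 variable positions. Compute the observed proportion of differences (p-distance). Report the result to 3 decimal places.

p = 205/1198 = 0.171118… ≈ 0.171 (to 3 d.p.).

0.171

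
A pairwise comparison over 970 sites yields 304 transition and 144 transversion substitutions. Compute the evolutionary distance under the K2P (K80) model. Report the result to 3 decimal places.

P = 304/970 ≈ 0.313402 and Q = 144/970 ≈ 0.148454.
Under the Kimura two-parameter model, d = −½ ln(1 − 2P − Q) − ¼ ln(1 − 2Q).
1 − 2P − Q = 0.224742, giving −½ ln(0.224742) = 0.746401.
1 − 2Q = 0.703092, giving −¼ ln(0.703092) = 0.088067.
d = 0.746401 + 0.088067 = 0.834468.

0.834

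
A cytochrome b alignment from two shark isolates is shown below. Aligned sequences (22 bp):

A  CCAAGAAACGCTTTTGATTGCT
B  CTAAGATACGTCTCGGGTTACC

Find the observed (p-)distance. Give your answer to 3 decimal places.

0.409

The sequences differ at 9 of 22 positions (sites 2, 7, 11, 12, 14, 15, 17, 20, 22).
p = 9/22 = 0.409090… ≈ 0.409 (to 3 d.p.).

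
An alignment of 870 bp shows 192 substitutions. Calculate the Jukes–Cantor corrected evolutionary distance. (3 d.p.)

0.261

p = 192/870 ≈ 0.22069.
d = −(3/4) ln(1 − 4p/3) = −0.75 ln(1 − 0.294253) = −0.75 ln(0.705747)
  = −0.75 × (-0.348498) = 0.261374 substitutions/site.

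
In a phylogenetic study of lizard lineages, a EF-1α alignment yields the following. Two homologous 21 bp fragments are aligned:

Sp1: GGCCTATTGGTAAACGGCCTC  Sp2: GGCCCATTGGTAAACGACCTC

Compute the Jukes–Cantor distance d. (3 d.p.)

The sequences differ at 2 of 21 sites (5, 17), so p = 2/21 ≈ 0.095238.
d = −(3/4) ln(1 − 4p/3) = −0.75 ln(1 − 0.126984) = −0.75 ln(0.873016)
  = −0.75 × (-0.135801) = 0.101851 substitutions/site.

0.102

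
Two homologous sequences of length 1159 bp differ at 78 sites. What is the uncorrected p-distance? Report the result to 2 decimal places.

0.07

p = 78/1159 = 0.067299… ≈ 0.07 (to 2 d.p.).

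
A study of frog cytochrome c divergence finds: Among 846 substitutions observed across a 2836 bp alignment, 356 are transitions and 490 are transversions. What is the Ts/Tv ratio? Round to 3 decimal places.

R = 356/490 = 0.726530… ≈ 0.727 (to 3 d.p.).

0.727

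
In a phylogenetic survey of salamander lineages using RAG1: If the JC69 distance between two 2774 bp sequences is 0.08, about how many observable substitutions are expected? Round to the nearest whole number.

210

Invert JC69: p = (3/4)(1 − e^(−4d/3)) = 0.75 × (1 − e^(-0.106667)) = 0.75 × (1 − 0.898825) = 0.075881.
Expected differing sites = pL ≈ 0.075881 × 2774 = 210.493894 ≈ 210.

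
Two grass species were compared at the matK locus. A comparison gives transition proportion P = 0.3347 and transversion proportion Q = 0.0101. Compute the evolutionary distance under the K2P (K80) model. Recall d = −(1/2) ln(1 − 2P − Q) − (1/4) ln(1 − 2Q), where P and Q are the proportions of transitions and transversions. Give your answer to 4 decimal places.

Under the Kimura two-parameter model, d = −½ ln(1 − 2P − Q) − ¼ ln(1 − 2Q).
1 − 2P − Q = 0.3205, giving −½ ln(0.3205) = 0.568937.
1 − 2Q = 0.9798, giving −¼ ln(0.9798) = 0.005102.
d = 0.568937 + 0.005102 = 0.574039.

0.5740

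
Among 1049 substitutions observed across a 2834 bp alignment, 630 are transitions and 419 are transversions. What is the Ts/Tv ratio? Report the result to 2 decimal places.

R = 630/419 = 1.503579… ≈ 1.50 (to 2 d.p.).

1.50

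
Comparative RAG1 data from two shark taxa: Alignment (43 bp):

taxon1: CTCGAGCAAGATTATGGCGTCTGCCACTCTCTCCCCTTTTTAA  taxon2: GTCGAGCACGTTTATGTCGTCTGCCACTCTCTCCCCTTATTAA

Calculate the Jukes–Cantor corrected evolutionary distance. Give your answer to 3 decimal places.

0.126

The sequences differ at 5 of 43 sites (1, 9, 11, 17, 39), so p = 5/43 ≈ 0.116279.
d = −(3/4) ln(1 − 4p/3) = −0.75 ln(1 − 0.155039) = −0.75 ln(0.844961)
  = −0.75 × (-0.168465) = 0.126349 substitutions/site.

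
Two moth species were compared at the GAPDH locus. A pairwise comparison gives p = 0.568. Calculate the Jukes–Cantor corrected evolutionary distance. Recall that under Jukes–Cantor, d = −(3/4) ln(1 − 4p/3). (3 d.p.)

d = −(3/4) ln(1 − 4p/3) = −0.75 ln(1 − 0.757333) = −0.75 ln(0.242667)
  = −0.75 × (-1.416065) = 1.062049 substitutions/site.

1.062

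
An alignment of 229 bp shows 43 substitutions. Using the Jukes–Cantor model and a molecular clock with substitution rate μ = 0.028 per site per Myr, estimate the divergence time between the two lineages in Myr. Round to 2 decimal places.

p = 43/229 ≈ 0.187773.
d = −(3/4) ln(1 − 4p/3) = −0.75 ln(1 − 0.250364) = −0.75 ln(0.749636)
  = −0.75 × (-0.288168) = 0.216126 substitutions/site.
Under a molecular clock d = 2μt, so t = d/(2μ) = 0.216126 / (2 × 0.028) = 3.86 Myr.

3.86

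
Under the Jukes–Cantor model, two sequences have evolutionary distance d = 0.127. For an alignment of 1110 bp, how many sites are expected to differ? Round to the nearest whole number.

130

Invert JC69: p = (3/4)(1 − e^(−4d/3)) = 0.75 × (1 − e^(-0.169333)) = 0.75 × (1 − 0.844228) = 0.116829.
Expected differing sites = pL ≈ 0.116829 × 1110 = 129.68019 ≈ 130.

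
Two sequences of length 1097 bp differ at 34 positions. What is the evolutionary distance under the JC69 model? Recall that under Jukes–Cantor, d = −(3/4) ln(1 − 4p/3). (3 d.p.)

p = 34/1097 ≈ 0.030994.
d = −(3/4) ln(1 − 4p/3) = −0.75 ln(1 − 0.041325) = −0.75 ln(0.958675)
  = −0.75 × (-0.042203) = 0.031652 substitutions/site.

0.032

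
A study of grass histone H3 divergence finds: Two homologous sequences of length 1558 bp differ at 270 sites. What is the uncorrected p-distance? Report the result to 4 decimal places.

p = 270/1558 = 0.173299… ≈ 0.1733 (to 4 d.p.).

0.1733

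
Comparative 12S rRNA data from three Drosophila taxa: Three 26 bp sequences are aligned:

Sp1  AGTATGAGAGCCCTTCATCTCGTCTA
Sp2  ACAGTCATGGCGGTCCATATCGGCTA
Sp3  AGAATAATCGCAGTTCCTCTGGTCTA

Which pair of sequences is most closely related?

Sp1 and Sp3

Sp1–Sp2: 11/26 differ, p = 0.423, d = 0.623.
Sp1–Sp3: 8/26 differ, p = 0.308, d = 0.396.
Sp2–Sp3: 10/26 differ, p = 0.385, d = 0.539.
The smallest distance is between Sp1 and Sp3.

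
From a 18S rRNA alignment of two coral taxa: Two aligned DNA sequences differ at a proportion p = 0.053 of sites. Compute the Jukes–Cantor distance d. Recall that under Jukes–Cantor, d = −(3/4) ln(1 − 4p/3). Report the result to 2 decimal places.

0.05

d = −(3/4) ln(1 − 4p/3) = −0.75 ln(1 − 0.070667) = −0.75 ln(0.929333)
  = −0.75 × (-0.073288) = 0.054966 substitutions/site.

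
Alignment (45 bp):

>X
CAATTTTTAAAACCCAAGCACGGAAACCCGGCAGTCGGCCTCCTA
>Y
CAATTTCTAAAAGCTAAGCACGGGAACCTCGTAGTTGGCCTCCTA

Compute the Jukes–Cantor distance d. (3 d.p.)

The sequences differ at 8 of 45 sites (7, 13, 15, 24, 29, 30, 32, 36), so p = 8/45 ≈ 0.177778.
d = −(3/4) ln(1 − 4p/3) = −0.75 ln(1 − 0.237037) = −0.75 ln(0.762963)
  = −0.75 × (-0.270546) = 0.202910 substitutions/site.

0.203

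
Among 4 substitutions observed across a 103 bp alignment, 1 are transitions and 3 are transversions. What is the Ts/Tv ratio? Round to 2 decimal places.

R = 1/3 = 0.333333… ≈ 0.33 (to 2 d.p.).

0.33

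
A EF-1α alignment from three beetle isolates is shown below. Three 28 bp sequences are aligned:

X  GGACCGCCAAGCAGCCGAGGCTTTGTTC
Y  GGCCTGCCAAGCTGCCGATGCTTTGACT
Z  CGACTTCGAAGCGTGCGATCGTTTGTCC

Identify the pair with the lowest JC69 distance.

X–Y: 7/28 differ, p = 0.250, d = 0.304.
X–Z: 11/28 differ, p = 0.393, d = 0.556.
Y–Z: 11/28 differ, p = 0.393, d = 0.556.
The smallest distance is between X and Y.

X and Y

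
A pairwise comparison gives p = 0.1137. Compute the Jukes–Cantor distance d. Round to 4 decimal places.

d = −(3/4) ln(1 − 4p/3) = −0.75 ln(1 − 0.1516) = −0.75 ln(0.8484)
  = −0.75 × (-0.164403) = 0.123302 substitutions/site.

0.1233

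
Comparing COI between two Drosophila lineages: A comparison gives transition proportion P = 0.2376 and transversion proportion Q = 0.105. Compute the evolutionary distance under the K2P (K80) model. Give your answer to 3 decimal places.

Under the Kimura two-parameter model, d = −½ ln(1 − 2P − Q) − ¼ ln(1 − 2Q).
1 − 2P − Q = 0.4198, giving −½ ln(0.4198) = 0.433988.
1 − 2Q = 0.79, giving −¼ ln(0.79) = 0.058931.
d = 0.433988 + 0.058931 = 0.492919.

0.493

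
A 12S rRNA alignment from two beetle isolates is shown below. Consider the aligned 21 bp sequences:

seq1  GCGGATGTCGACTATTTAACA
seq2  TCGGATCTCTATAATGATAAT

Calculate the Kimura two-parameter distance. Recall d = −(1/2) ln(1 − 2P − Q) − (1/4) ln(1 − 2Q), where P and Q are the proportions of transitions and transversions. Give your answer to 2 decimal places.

Of 21 sites, 1 differences are transitions and 9 are transversions, so P = 1/21 ≈ 0.047619 and Q = 9/21 ≈ 0.428571.
Under the Kimura two-parameter model, d = −½ ln(1 − 2P − Q) − ¼ ln(1 − 2Q).
1 − 2P − Q = 0.476191, giving −½ ln(0.476191) = 0.370968.
1 − 2Q = 0.142858, giving −¼ ln(0.142858) = 0.486476.
d = 0.370968 + 0.486476 = 0.857444.

0.86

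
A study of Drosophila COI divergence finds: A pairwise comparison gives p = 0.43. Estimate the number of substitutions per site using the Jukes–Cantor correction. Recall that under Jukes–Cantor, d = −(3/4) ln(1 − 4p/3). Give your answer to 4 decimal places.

d = −(3/4) ln(1 − 4p/3) = −0.75 ln(1 − 0.573333) = −0.75 ln(0.426667)
  = −0.75 × (-0.851751) = 0.638813 substitutions/site.

0.6388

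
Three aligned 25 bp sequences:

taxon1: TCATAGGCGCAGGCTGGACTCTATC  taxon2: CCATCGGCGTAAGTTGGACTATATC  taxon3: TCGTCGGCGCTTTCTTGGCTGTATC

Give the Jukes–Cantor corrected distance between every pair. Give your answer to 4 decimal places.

d(taxon1,taxon2) = 0.2892, d(taxon1,taxon3) = 0.4172, d(taxon2,taxon3) = 0.5716

taxon1–taxon2: 6/25 sites differ → p = 0.24, d = −0.75 ln(1 − 0.32) = 0.289247 ≈ 0.2892.
taxon1–taxon3: 8/25 sites differ → p = 0.32, d = −0.75 ln(1 − 0.426667) = 0.417216 ≈ 0.4172.
taxon2–taxon3: 10/25 sites differ → p = 0.4, d = −0.75 ln(1 − 0.533333) = 0.571605 ≈ 0.5716.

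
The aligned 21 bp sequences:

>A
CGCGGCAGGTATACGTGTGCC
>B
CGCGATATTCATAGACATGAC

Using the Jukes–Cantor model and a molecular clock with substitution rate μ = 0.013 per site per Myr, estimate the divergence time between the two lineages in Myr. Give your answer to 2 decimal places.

29.07

The sequences differ at 10 of 21 sites (5, 6, 8, 9, 10, 14, 15, 16, 17, 20), so p = 10/21 ≈ 0.47619.
d = −(3/4) ln(1 − 4p/3) = −0.75 ln(1 − 0.63492) = −0.75 ln(0.36508)
  = −0.75 × (-1.007639) = 0.755729 substitutions/site.
Under a molecular clock d = 2μt, so t = d/(2μ) = 0.755729 / (2 × 0.013) = 29.07 Myr.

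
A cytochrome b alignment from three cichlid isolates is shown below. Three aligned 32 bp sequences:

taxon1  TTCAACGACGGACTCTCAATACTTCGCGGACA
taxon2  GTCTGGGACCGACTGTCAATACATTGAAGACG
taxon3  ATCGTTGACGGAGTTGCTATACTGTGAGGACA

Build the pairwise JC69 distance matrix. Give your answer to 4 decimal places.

taxon1–taxon2: 11/32 sites differ → p = 0.34375, d = −0.75 ln(1 − 0.458333) = 0.459828 ≈ 0.4598.
taxon1–taxon3: 11/32 sites differ → p = 0.34375, d = −0.75 ln(1 − 0.458333) = 0.459828 ≈ 0.4598.
taxon2–taxon3: 13/32 sites differ → p = 0.40625, d = −0.75 ln(1 − 0.541667) = 0.585119 ≈ 0.5851.

d(taxon1,taxon2) = 0.4598, d(taxon1,taxon3) = 0.4598, d(taxon2,taxon3) = 0.5851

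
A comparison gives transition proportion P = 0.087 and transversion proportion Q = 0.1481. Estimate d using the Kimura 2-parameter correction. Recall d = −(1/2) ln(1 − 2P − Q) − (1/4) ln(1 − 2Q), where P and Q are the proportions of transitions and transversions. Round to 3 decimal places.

0.282

Under the Kimura two-parameter model, d = −½ ln(1 − 2P − Q) − ¼ ln(1 − 2Q).
1 − 2P − Q = 0.6779, giving −½ ln(0.6779) = 0.194378.
1 − 2Q = 0.7038, giving −¼ ln(0.7038) = 0.087815.
d = 0.194378 + 0.087815 = 0.282193.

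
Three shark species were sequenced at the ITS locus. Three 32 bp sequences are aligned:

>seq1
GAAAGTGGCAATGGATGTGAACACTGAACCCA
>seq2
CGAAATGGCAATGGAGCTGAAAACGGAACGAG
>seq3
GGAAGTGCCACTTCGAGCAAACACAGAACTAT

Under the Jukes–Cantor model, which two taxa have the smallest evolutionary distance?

seq1 and seq2

seq1–seq2: 10/32 differ, p = 0.313, d = 0.404.
seq1–seq3: 13/32 differ, p = 0.406, d = 0.585.
seq2–seq3: 15/32 differ, p = 0.469, d = 0.736.
The smallest distance is between seq1 and seq2.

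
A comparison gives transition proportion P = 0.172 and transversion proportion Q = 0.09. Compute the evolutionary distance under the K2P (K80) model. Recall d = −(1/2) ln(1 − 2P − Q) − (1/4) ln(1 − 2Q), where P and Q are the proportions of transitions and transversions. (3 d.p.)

0.334

Under the Kimura two-parameter model, d = −½ ln(1 − 2P − Q) − ¼ ln(1 − 2Q).
1 − 2P − Q = 0.566, giving −½ ln(0.566) = 0.284581.
1 − 2Q = 0.82, giving −¼ ln(0.82) = 0.049613.
d = 0.284581 + 0.049613 = 0.334194.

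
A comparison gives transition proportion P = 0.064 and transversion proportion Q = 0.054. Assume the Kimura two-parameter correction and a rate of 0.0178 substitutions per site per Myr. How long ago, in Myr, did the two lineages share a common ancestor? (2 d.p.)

Under the Kimura two-parameter model, d = −½ ln(1 − 2P − Q) − ¼ ln(1 − 2Q).
1 − 2P − Q = 0.818, giving −½ ln(0.818) = 0.100446.
1 − 2Q = 0.892, giving −¼ ln(0.892) = 0.028572.
d = 0.100446 + 0.028572 = 0.129018.
Under a molecular clock d = 2μt, so t = d/(2μ) = 0.129018 / (2 × 0.0178) = 3.62 Myr.

3.62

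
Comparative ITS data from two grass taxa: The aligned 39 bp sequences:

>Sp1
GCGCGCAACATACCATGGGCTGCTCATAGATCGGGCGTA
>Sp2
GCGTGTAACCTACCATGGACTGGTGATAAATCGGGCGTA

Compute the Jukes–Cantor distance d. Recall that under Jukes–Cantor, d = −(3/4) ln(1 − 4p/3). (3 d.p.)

0.205

The sequences differ at 7 of 39 sites (4, 6, 10, 19, 23, 25, 29), so p = 7/39 ≈ 0.179487.
d = −(3/4) ln(1 − 4p/3) = −0.75 ln(1 − 0.239316) = −0.75 ln(0.760684)
  = −0.75 × (-0.273537) = 0.205153 substitutions/site.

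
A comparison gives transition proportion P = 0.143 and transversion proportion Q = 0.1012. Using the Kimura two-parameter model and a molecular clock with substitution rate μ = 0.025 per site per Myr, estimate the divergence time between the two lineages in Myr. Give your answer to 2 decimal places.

Under the Kimura two-parameter model, d = −½ ln(1 − 2P − Q) − ¼ ln(1 − 2Q).
1 − 2P − Q = 0.6128, giving −½ ln(0.6128) = 0.244858.
1 − 2Q = 0.7976, giving −¼ ln(0.7976) = 0.056537.
d = 0.244858 + 0.056537 = 0.301395.
Under a molecular clock d = 2μt, so t = d/(2μ) = 0.301395 / (2 × 0.025) = 6.03 Myr.

6.03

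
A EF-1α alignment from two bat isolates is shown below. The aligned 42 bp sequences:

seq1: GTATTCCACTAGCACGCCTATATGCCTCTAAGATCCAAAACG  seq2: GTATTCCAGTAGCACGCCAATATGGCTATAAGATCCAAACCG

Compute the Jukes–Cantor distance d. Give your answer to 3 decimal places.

The sequences differ at 5 of 42 sites (9, 19, 25, 28, 40), so p = 5/42 ≈ 0.119048.
d = −(3/4) ln(1 − 4p/3) = −0.75 ln(1 − 0.158731) = −0.75 ln(0.841269)
  = −0.75 × (-0.172844) = 0.129633 substitutions/site.

0.130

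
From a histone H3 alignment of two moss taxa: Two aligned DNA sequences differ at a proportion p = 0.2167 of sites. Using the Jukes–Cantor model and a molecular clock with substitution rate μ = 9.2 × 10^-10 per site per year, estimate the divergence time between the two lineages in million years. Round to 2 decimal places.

d = −(3/4) ln(1 − 4p/3) = −0.75 ln(1 − 0.288933) = −0.75 ln(0.711067)
  = −0.75 × (-0.340989) = 0.255742 substitutions/site.
Under a molecular clock d = 2μt, so t = d/(2μ) = 0.255742 / (2 × 9.2 × 10^-10) = 138.99 million years.

138.99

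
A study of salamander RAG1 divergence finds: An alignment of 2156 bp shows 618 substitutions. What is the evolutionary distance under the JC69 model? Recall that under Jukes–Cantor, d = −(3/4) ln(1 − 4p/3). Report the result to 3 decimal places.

p = 618/2156 ≈ 0.286642.
d = −(3/4) ln(1 − 4p/3) = −0.75 ln(1 − 0.382189) = −0.75 ln(0.617811)
  = −0.75 × (-0.481573) = 0.361180 substitutions/site.

0.361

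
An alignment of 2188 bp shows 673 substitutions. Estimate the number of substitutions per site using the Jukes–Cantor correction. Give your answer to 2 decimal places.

p = 673/2188 ≈ 0.307587.
d = −(3/4) ln(1 − 4p/3) = −0.75 ln(1 − 0.410116) = −0.75 ln(0.589884)
  = −0.75 × (-0.527829) = 0.395872 substitutions/site.

0.40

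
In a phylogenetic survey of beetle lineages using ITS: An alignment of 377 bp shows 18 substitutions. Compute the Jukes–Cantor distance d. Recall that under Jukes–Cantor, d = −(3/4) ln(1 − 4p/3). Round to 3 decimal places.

0.049

p = 18/377 ≈ 0.047745.
d = −(3/4) ln(1 − 4p/3) = −0.75 ln(1 − 0.06366) = −0.75 ln(0.93634)
  = −0.75 × (-0.065777) = 0.049333 substitutions/site.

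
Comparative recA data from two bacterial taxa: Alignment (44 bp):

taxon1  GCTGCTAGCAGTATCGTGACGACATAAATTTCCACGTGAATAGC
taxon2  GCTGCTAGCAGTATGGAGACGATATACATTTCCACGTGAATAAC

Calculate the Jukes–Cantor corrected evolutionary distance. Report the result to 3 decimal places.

The sequences differ at 5 of 44 sites (15, 17, 23, 27, 43), so p = 5/44 ≈ 0.113636.
d = −(3/4) ln(1 − 4p/3) = −0.75 ln(1 − 0.151515) = −0.75 ln(0.848485)
  = −0.75 × (-0.164303) = 0.123227 substitutions/site.

0.123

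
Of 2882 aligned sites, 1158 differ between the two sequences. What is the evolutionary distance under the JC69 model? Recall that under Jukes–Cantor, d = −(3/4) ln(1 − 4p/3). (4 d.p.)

0.5755

p = 1158/2882 ≈ 0.401804.
d = −(3/4) ln(1 − 4p/3) = −0.75 ln(1 − 0.535739) = −0.75 ln(0.464261)
  = −0.75 × (-0.767308) = 0.575481 substitutions/site.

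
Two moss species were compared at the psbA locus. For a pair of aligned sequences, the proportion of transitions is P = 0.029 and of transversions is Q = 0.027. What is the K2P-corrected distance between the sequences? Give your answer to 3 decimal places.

Under the Kimura two-parameter model, d = −½ ln(1 − 2P − Q) − ¼ ln(1 − 2Q).
1 − 2P − Q = 0.915, giving −½ ln(0.915) = 0.044416.
1 − 2Q = 0.946, giving −¼ ln(0.946) = 0.013878.
d = 0.044416 + 0.013878 = 0.058294.

0.058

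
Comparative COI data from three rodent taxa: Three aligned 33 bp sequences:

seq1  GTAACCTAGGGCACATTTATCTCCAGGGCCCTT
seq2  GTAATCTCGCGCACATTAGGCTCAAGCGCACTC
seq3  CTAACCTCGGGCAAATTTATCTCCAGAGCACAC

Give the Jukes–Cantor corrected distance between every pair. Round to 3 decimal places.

d(seq1,seq2) = 0.388, d(seq1,seq3) = 0.249, d(seq2,seq3) = 0.388

seq1–seq2: 10/33 sites differ → p ≈ 0.30303, d = −0.75 ln(1 − 0.40404) = 0.388186 ≈ 0.388.
seq1–seq3: 7/33 sites differ → p ≈ 0.212121, d = −0.75 ln(1 − 0.282828) = 0.249330 ≈ 0.249.
seq2–seq3: 10/33 sites differ → p ≈ 0.30303, d = −0.75 ln(1 − 0.40404) = 0.388186 ≈ 0.388.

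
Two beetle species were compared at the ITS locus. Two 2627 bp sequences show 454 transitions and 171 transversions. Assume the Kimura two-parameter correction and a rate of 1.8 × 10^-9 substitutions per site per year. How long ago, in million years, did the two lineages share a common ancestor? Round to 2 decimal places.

P = 454/2627 ≈ 0.172821 and Q = 171/2627 ≈ 0.065093.
Under the Kimura two-parameter model, d = −½ ln(1 − 2P − Q) − ¼ ln(1 − 2Q).
1 − 2P − Q = 0.589265, giving −½ ln(0.589265) = 0.264440.
1 − 2Q = 0.869814, giving −¼ ln(0.869814) = 0.034869.
d = 0.264440 + 0.034869 = 0.299309.
Under a molecular clock d = 2μt, so t = d/(2μ) = 0.299309 / (2 × 1.8 × 10^-9) = 83.14 million years.

83.14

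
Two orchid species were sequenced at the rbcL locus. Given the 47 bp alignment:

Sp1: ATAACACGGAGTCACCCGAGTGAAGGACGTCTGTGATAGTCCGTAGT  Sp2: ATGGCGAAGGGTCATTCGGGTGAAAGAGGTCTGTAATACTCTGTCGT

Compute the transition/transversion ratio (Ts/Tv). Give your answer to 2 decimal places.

Transitions are A↔G and C↔T; transversions are all other mismatches.
Transitions: 11. Transversions: 4.
R = 11/4 = 2.75.

2.75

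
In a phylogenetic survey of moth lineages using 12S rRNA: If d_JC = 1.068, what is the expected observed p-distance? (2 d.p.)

0.57

p = (3/4)(1 − e^(−4d/3)) = 0.75 × (1 − e^(-1.424)) = 0.75 × (1 − 0.240749) = 0.569438.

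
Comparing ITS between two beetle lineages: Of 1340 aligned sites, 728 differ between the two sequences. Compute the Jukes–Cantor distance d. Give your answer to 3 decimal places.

p = 728/1340 ≈ 0.543284.
d = −(3/4) ln(1 − 4p/3) = −0.75 ln(1 − 0.724379) = −0.75 ln(0.275621)
  = −0.75 × (-1.288729) = 0.966547 substitutions/site.

0.967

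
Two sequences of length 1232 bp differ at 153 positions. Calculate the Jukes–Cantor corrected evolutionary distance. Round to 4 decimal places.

p = 153/1232 ≈ 0.124188.
d = −(3/4) ln(1 − 4p/3) = −0.75 ln(1 − 0.165584) = −0.75 ln(0.834416)
  = −0.75 × (-0.181023) = 0.135767 substitutions/site.

0.1358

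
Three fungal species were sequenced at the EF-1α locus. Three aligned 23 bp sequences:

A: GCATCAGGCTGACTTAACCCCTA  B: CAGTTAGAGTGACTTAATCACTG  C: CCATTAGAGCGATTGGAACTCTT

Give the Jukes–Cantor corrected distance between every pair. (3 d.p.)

A–B: 9/23 sites differ → p ≈ 0.391304, d = −0.75 ln(1 − 0.521739) = 0.553199 ≈ 0.553.
A–C: 11/23 sites differ → p ≈ 0.478261, d = −0.75 ln(1 − 0.637681) = 0.761423 ≈ 0.761.
B–C: 9/23 sites differ → p ≈ 0.391304, d = −0.75 ln(1 − 0.521739) = 0.553199 ≈ 0.553.

d(A,B) = 0.553, d(A,C) = 0.761, d(B,C) = 0.553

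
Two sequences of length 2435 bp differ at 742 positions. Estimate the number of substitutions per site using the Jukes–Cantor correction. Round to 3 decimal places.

0.391

p = 742/2435 ≈ 0.304723.
d = −(3/4) ln(1 − 4p/3) = −0.75 ln(1 − 0.406297) = −0.75 ln(0.593703)
  = −0.75 × (-0.521376) = 0.391032 substitutions/site.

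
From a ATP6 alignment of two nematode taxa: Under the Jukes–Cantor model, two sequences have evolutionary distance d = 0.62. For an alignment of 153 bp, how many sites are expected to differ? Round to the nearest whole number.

65

Invert JC69: p = (3/4)(1 − e^(−4d/3)) = 0.75 × (1 − e^(-0.826667)) = 0.75 × (1 − 0.437505) = 0.421871.
Expected differing sites = pL ≈ 0.421871 × 153 = 64.546263 ≈ 65.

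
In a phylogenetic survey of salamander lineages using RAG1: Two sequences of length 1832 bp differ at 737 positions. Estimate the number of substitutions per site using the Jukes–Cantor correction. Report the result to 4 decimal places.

p = 737/1832 ≈ 0.402293.
d = −(3/4) ln(1 − 4p/3) = −0.75 ln(1 − 0.536391) = −0.75 ln(0.463609)
  = −0.75 × (-0.768714) = 0.576536 substitutions/site.

0.5765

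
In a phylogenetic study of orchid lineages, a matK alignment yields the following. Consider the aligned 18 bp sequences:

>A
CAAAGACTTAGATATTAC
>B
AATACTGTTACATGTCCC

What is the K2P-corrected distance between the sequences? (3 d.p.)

Of 18 sites, 2 differences are transitions and 7 are transversions, so P = 2/18 ≈ 0.111111 and Q = 7/18 ≈ 0.388889.
Under the Kimura two-parameter model, d = −½ ln(1 − 2P − Q) − ¼ ln(1 − 2Q).
1 − 2P − Q = 0.388889, giving −½ ln(0.388889) = 0.472231.
1 − 2Q = 0.222222, giving −¼ ln(0.222222) = 0.376020.
d = 0.472231 + 0.376020 = 0.848251.

0.848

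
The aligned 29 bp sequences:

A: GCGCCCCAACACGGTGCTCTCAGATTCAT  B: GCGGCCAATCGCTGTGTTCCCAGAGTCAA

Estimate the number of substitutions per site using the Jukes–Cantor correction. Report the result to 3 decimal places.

The sequences differ at 9 of 29 sites (4, 7, 9, 11, 13, 17, 20, 25, 29), so p = 9/29 ≈ 0.310345.
d = −(3/4) ln(1 − 4p/3) = −0.75 ln(1 − 0.413793) = −0.75 ln(0.586207)
  = −0.75 × (-0.534082) = 0.400562 substitutions/site.

0.401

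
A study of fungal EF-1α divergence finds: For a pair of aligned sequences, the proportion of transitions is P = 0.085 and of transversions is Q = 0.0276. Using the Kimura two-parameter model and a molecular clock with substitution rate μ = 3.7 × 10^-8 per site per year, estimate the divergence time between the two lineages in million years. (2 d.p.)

1.68

Under the Kimura two-parameter model, d = −½ ln(1 − 2P − Q) − ¼ ln(1 − 2Q).
1 − 2P − Q = 0.8024, giving −½ ln(0.8024) = 0.110074.
1 − 2Q = 0.9448, giving −¼ ln(0.9448) = 0.014196.
d = 0.110074 + 0.014196 = 0.124270.
Under a molecular clock d = 2μt, so t = d/(2μ) = 0.124270 / (2 × 3.7 × 10^-8) = 1.68 million years.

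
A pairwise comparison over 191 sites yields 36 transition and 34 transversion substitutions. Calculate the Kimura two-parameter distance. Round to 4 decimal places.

0.5148

P = 36/191 ≈ 0.188482 and Q = 34/191 ≈ 0.17801.
Under the Kimura two-parameter model, d = −½ ln(1 − 2P − Q) − ¼ ln(1 − 2Q).
1 − 2P − Q = 0.445026, giving −½ ln(0.445026) = 0.404811.
1 − 2Q = 0.64398, giving −¼ ln(0.64398) = 0.110022.
d = 0.404811 + 0.110022 = 0.514833.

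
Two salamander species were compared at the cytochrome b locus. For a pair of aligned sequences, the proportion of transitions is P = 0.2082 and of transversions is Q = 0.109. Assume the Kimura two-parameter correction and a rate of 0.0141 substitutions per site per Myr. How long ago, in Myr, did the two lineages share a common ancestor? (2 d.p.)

Under the Kimura two-parameter model, d = −½ ln(1 − 2P − Q) − ¼ ln(1 − 2Q).
1 − 2P − Q = 0.4746, giving −½ ln(0.4746) = 0.372641.
1 − 2Q = 0.782, giving −¼ ln(0.782) = 0.061475.
d = 0.372641 + 0.061475 = 0.434116.
Under a molecular clock d = 2μt, so t = d/(2μ) = 0.434116 / (2 × 0.0141) = 15.39 Myr.

15.39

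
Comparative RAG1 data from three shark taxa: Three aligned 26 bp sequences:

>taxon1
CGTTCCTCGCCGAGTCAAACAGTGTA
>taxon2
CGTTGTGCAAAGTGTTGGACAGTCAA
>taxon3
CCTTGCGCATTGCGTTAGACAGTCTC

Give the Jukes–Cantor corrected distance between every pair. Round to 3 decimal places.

d(taxon1,taxon2) = 0.717, d(taxon1,taxon3) = 0.623, d(taxon2,taxon3) = 0.396

taxon1–taxon2: 12/26 sites differ → p ≈ 0.461538, d = −0.75 ln(1 − 0.615384) = 0.716632 ≈ 0.717.
taxon1–taxon3: 11/26 sites differ → p ≈ 0.423077, d = −0.75 ln(1 − 0.564103) = 0.622762 ≈ 0.623.
taxon2–taxon3: 8/26 sites differ → p ≈ 0.307692, d = −0.75 ln(1 − 0.410256) = 0.396050 ≈ 0.396.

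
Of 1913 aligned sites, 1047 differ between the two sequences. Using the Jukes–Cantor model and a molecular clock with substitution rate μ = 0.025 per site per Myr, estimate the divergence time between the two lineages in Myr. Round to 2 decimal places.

19.63

p = 1047/1913 ≈ 0.547308.
d = −(3/4) ln(1 − 4p/3) = −0.75 ln(1 − 0.729744) = −0.75 ln(0.270256)
  = −0.75 × (-1.308386) = 0.981290 substitutions/site.
Under a molecular clock d = 2μt, so t = d/(2μ) = 0.981290 / (2 × 0.025) = 19.63 Myr.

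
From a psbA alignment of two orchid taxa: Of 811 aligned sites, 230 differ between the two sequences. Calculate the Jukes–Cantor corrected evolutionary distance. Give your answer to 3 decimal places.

p = 230/811 ≈ 0.2836.
d = −(3/4) ln(1 − 4p/3) = −0.75 ln(1 − 0.378133) = −0.75 ln(0.621867)
  = −0.75 × (-0.475029) = 0.356272 substitutions/site.

0.356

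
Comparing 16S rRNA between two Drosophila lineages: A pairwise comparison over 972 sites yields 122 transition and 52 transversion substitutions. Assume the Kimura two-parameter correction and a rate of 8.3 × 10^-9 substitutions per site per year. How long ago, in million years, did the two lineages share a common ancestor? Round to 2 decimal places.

P = 122/972 ≈ 0.125514 and Q = 52/972 ≈ 0.053498.
Under the Kimura two-parameter model, d = −½ ln(1 − 2P − Q) − ¼ ln(1 − 2Q).
1 − 2P − Q = 0.695474, giving −½ ln(0.695474) = 0.181581.
1 − 2Q = 0.893004, giving −¼ ln(0.893004) = 0.028291.
d = 0.181581 + 0.028291 = 0.209872.
Under a molecular clock d = 2μt, so t = d/(2μ) = 0.209872 / (2 × 8.3 × 10^-9) = 12.64 million years.

12.64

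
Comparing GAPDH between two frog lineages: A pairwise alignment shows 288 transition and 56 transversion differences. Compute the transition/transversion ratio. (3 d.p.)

5.143

R = 288/56 = 5.142857… ≈ 5.143 (to 3 d.p.).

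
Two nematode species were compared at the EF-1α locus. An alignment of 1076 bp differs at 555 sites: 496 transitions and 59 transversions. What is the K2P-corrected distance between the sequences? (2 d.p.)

P = 496/1076 ≈ 0.460967 and Q = 59/1076 ≈ 0.054833.
Under the Kimura two-parameter model, d = −½ ln(1 − 2P − Q) − ¼ ln(1 − 2Q).
1 − 2P − Q = 0.023233, giving −½ ln(0.023233) = 1.881091.
1 − 2Q = 0.890334, giving −¼ ln(0.890334) = 0.029040.
d = 1.881091 + 0.029040 = 1.910131.

1.91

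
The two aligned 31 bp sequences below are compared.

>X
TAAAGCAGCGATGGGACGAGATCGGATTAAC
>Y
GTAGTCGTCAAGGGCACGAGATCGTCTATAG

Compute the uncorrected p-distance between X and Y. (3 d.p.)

0.452

The sequences differ at 14 of 31 positions.
p = 14/31 = 0.451612… ≈ 0.452 (to 3 d.p.).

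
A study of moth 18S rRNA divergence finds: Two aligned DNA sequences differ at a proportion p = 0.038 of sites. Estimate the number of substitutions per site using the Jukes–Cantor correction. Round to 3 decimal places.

0.039

d = −(3/4) ln(1 − 4p/3) = −0.75 ln(1 − 0.050667) = −0.75 ln(0.949333)
  = −0.75 × (-0.051996) = 0.038997 substitutions/site.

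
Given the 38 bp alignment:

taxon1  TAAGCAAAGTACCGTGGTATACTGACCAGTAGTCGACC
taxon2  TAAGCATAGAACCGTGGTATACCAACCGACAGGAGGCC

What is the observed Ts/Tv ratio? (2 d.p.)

1.50

Transitions are A↔G and C↔T; transversions are all other mismatches.
Transitions: 6. Transversions: 4.
R = 6/4 = 1.50.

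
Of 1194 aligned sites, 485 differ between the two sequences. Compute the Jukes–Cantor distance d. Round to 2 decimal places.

p = 485/1194 ≈ 0.406198.
d = −(3/4) ln(1 − 4p/3) = −0.75 ln(1 − 0.541597) = −0.75 ln(0.458403)
  = −0.75 × (-0.780007) = 0.585005 substitutions/site.

0.59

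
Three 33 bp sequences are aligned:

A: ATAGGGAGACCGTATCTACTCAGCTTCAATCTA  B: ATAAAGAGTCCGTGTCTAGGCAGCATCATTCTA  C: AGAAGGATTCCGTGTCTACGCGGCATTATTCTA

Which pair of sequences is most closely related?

B and C

A–B: 8/33 differ, p = 0.242, d = 0.293.
A–C: 10/33 differ, p = 0.303, d = 0.388.
B–C: 6/33 differ, p = 0.182, d = 0.208.
The smallest distance is between B and C.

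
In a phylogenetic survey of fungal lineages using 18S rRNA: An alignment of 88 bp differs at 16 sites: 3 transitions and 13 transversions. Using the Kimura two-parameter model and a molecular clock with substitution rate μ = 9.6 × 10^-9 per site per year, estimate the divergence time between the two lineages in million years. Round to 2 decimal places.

10.89

P = 3/88 ≈ 0.034091 and Q = 13/88 ≈ 0.147727.
Under the Kimura two-parameter model, d = −½ ln(1 − 2P − Q) − ¼ ln(1 − 2Q).
1 − 2P − Q = 0.784091, giving −½ ln(0.784091) = 0.121615.
1 − 2Q = 0.704546, giving −¼ ln(0.704546) = 0.087550.
d = 0.121615 + 0.087550 = 0.209165.
Under a molecular clock d = 2μt, so t = d/(2μ) = 0.209165 / (2 × 9.6 × 10^-9) = 10.89 million years.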